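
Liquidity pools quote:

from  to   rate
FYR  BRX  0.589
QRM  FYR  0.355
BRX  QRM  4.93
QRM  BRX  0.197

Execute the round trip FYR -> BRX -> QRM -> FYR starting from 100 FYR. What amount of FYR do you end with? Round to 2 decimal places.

100 FYR × 0.589 = 58.9 BRX
58.9 BRX × 4.93 = 290.377 QRM
290.377 QRM × 0.355 = 103.083835 FYR

103.08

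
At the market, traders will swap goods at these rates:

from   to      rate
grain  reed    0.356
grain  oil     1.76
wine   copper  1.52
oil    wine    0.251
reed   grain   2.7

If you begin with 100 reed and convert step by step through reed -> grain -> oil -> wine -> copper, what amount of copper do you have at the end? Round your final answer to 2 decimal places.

181.30

100 reed × 2.7 = 270 grain
270 grain × 1.76 = 475.2 oil
475.2 oil × 0.251 = 119.2752 wine
119.2752 wine × 1.52 = 181.298304 copper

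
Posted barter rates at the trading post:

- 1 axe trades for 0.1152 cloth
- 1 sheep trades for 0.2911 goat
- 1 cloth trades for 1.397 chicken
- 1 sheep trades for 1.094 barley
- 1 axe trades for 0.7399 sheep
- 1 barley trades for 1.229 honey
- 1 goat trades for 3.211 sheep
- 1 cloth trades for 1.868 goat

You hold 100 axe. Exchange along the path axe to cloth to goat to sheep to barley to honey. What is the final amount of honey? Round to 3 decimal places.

100 axe × 0.1152 = 11.52 cloth
11.52 cloth × 1.868 = 21.51936 goat
21.51936 goat × 3.211 = 69.09866496 sheep
69.09866496 sheep × 1.094 = 75.59393946624 barley
75.59393946624 barley × 1.229 = 92.90495160400896 honey

92.905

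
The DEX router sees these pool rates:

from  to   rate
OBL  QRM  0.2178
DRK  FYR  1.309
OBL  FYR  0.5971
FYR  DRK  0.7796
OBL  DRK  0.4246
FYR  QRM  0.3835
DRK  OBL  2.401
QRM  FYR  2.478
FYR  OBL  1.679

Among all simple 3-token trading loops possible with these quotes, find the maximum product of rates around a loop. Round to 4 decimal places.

DRK→OBL→FYR→DRK: 2.401 × 0.5971 × 0.7796 = 1.11766
DRK→FYR→OBL→DRK: 1.309 × 1.679 × 0.4246 = 0.93319
QRM→FYR→OBL→QRM: 2.478 × 1.679 × 0.2178 = 0.90617
Maximum is DRK→OBL→FYR→DRK at 1.1177; arbitrage exists.

1.1177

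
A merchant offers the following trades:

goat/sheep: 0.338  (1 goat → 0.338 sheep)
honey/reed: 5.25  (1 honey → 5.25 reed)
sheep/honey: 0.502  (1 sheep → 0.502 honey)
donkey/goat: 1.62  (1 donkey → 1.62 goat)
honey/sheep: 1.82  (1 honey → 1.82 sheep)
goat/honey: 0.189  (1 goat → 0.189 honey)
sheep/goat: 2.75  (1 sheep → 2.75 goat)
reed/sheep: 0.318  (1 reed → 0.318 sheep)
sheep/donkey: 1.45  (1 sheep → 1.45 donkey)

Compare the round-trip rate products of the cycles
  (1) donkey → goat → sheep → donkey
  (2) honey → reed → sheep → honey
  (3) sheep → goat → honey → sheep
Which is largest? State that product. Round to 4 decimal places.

(1) 1.62 × 0.338 × 1.45 = 0.79396
(2) 5.25 × 0.318 × 0.502 = 0.83809
(3) 2.75 × 0.189 × 1.82 = 0.94595
Highest is cycle (3) at 0.9459 (≤1, no arbitrage).

0.9459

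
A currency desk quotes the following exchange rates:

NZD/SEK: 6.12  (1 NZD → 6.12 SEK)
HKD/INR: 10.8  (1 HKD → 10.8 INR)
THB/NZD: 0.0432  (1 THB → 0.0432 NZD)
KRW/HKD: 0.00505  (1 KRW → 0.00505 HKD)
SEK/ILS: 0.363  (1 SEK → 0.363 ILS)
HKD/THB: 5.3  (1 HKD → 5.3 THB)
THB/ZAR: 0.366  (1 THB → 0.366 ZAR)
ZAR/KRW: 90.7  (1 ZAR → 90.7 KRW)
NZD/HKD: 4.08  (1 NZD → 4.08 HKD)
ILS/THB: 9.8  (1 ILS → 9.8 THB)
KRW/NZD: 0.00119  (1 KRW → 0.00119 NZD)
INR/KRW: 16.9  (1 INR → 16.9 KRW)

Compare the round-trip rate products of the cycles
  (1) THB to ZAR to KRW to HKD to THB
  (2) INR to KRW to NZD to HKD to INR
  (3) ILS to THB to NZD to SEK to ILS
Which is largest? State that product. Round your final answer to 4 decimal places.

0.9405

(1) 0.366 × 90.7 × 0.00505 × 5.3 = 0.88850
(2) 16.9 × 0.00119 × 4.08 × 10.8 = 0.88617
(3) 9.8 × 0.0432 × 6.12 × 0.363 = 0.94052
Highest is cycle (3) at 0.9405 (≤1, no arbitrage).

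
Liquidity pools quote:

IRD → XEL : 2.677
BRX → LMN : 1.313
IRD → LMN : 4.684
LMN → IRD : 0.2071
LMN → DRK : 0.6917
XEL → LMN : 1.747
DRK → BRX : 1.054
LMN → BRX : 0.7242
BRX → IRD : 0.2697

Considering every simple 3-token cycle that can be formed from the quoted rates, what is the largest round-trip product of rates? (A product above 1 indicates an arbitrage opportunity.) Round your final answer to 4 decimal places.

0.9685

LMN→IRD→XEL→LMN: 0.2071 × 2.677 × 1.747 = 0.96855
LMN→DRK→BRX→LMN: 0.6917 × 1.054 × 1.313 = 0.95725
LMN→BRX→IRD→LMN: 0.7242 × 0.2697 × 4.684 = 0.91486
Maximum is LMN→IRD→XEL→LMN at 0.9685; no arbitrage — every cycle loses value.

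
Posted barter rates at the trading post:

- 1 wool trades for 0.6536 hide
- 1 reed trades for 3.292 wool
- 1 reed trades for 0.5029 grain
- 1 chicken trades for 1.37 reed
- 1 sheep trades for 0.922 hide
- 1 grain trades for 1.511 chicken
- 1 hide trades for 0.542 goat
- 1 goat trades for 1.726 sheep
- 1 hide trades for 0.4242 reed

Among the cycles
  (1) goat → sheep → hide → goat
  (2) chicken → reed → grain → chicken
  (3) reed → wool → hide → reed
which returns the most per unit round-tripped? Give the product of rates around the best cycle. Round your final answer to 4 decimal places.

(1) 1.726 × 0.922 × 0.542 = 0.86252
(2) 1.37 × 0.5029 × 1.511 = 1.04104
(3) 3.292 × 0.6536 × 0.4242 = 0.91273
Highest is cycle (2) at 1.0410 (>1, arbitrage).

1.0410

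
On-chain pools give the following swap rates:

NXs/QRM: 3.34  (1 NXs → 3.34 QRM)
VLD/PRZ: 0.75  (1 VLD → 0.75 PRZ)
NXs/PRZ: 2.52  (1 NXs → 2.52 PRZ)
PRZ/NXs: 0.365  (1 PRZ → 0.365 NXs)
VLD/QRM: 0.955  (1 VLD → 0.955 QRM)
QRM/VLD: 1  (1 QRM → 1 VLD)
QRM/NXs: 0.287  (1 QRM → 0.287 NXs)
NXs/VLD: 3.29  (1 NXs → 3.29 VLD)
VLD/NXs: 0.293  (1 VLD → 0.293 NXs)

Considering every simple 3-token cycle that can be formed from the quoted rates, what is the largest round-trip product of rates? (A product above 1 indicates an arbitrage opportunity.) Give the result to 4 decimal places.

0.9786

NXs→QRM→VLD→NXs: 3.34 × 1 × 0.293 = 0.97862
NXs→VLD→QRM→NXs: 3.29 × 0.955 × 0.287 = 0.90174
NXs→VLD→PRZ→NXs: 3.29 × 0.75 × 0.365 = 0.90064
Maximum is NXs→QRM→VLD→NXs at 0.9786; no arbitrage — every cycle loses value.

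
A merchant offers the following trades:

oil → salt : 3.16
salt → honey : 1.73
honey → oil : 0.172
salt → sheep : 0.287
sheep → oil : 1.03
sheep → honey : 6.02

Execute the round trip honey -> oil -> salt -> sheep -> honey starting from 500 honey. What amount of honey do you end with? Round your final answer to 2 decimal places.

500 honey × 0.172 = 86 oil
86 oil × 3.16 = 271.76 salt
271.76 salt × 0.287 = 77.99512 sheep
77.99512 sheep × 6.02 = 469.5306224 honey

469.53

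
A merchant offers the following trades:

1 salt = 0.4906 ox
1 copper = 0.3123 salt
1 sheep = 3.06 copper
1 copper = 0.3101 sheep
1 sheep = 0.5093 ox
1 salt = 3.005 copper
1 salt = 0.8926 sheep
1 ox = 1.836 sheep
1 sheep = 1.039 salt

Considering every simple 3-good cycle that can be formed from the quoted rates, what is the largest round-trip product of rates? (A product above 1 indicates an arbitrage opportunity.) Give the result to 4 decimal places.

salt→copper→sheep→salt: 3.005 × 0.3101 × 1.039 = 0.96819
salt→ox→sheep→salt: 0.4906 × 1.836 × 1.039 = 0.93587
salt→sheep→copper→salt: 0.8926 × 3.06 × 0.3123 = 0.85300
Maximum is salt→copper→sheep→salt at 0.9682; no arbitrage — every cycle loses value.

0.9682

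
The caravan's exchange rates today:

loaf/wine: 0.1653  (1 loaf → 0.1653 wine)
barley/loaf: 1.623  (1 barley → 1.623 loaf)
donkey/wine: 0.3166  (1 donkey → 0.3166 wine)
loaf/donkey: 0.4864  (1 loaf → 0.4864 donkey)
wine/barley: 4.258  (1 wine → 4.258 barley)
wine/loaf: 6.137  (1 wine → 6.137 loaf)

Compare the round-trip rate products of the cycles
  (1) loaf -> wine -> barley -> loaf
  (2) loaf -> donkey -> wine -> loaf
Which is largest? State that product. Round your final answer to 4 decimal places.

(1) 0.1653 × 4.258 × 1.623 = 1.14234
(2) 0.4864 × 0.3166 × 6.137 = 0.94506
Highest is cycle (1) at 1.1423 (>1, arbitrage).

1.1423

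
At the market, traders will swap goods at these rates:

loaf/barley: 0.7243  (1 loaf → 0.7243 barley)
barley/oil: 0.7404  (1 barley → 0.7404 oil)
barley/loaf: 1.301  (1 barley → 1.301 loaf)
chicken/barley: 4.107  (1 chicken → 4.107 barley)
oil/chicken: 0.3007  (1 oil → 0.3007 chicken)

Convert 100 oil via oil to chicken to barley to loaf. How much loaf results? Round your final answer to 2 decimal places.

160.67

100 oil × 0.3007 = 30.07 chicken
30.07 chicken × 4.107 = 123.49749 barley
123.49749 barley × 1.301 = 160.67023449 loaf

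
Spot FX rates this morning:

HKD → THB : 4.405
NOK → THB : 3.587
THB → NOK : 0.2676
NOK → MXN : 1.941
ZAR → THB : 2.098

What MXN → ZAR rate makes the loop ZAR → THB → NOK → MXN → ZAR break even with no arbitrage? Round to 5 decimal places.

Known legs of the cycle: 2.098 × 0.2676 × 1.941 = 1.0897255368
For no arbitrage the full-cycle product must be 1, so the missing rate is 1 / 1.0897255368 ≈ 0.9176623.

0.91766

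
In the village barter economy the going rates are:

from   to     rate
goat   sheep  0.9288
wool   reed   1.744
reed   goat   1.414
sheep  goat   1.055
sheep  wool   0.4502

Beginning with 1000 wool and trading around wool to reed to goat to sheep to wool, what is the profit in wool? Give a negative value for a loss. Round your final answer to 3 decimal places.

1000 wool × 1.744 = 1744 reed
1744 reed × 1.414 = 2466.016 goat
2466.016 goat × 0.9288 = 2290.4356608 sheep
2290.4356608 sheep × 0.4502 = 1031.15413449216 wool
Net change: 1031.15413449216 − 1000 = 31.15413449216 wool

31.154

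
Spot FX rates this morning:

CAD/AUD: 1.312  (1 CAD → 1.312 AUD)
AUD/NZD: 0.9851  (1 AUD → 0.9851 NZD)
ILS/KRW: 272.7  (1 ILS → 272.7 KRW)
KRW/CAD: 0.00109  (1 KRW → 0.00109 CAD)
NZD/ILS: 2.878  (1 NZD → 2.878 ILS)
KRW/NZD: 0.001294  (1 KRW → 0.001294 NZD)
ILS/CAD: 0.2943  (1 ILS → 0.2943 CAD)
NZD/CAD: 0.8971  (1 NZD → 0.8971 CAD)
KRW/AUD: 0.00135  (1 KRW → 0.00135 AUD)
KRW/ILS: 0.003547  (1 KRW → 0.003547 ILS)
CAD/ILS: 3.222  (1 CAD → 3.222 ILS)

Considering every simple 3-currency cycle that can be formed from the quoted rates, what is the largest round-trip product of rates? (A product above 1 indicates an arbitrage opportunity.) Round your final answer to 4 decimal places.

1.1595

CAD→AUD→NZD→CAD: 1.312 × 0.9851 × 0.8971 = 1.15946
NZD→ILS→KRW→NZD: 2.878 × 272.7 × 0.001294 = 1.01557
CAD→ILS→KRW→CAD: 3.222 × 272.7 × 0.00109 = 0.95772
Maximum is CAD→AUD→NZD→CAD at 1.1595; arbitrage exists.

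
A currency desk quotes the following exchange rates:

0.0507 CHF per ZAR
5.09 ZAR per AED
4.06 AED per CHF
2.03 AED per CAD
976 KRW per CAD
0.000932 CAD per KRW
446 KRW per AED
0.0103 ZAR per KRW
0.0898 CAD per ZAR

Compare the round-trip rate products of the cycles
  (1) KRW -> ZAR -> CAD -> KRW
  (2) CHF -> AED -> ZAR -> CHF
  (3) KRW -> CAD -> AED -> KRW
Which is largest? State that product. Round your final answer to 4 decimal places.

(1) 0.0103 × 0.0898 × 976 = 0.90274
(2) 4.06 × 5.09 × 0.0507 = 1.04774
(3) 0.000932 × 2.03 × 446 = 0.84381
Highest is cycle (2) at 1.0477 (>1, arbitrage).

1.0477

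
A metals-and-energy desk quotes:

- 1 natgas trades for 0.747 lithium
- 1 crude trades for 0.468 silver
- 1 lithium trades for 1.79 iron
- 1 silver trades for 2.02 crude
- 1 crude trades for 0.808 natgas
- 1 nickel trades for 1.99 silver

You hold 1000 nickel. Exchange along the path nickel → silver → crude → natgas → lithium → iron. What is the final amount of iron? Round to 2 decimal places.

1000 nickel × 1.99 = 1990 silver
1990 silver × 2.02 = 4019.8 crude
4019.8 crude × 0.808 = 3247.9984 natgas
3247.9984 natgas × 0.747 = 2426.2548048 lithium
2426.2548048 lithium × 1.79 = 4342.996100592 iron

4343.00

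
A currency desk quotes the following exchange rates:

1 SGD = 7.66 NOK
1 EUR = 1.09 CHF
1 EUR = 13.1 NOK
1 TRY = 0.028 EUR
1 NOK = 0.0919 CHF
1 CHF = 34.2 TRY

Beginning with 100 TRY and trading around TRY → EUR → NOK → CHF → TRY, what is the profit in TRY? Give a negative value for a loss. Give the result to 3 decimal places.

100 TRY × 0.028 = 2.8 EUR
2.8 EUR × 13.1 = 36.68 NOK
36.68 NOK × 0.0919 = 3.370892 CHF
3.370892 CHF × 34.2 = 115.2845064 TRY
Net change: 115.2845064 − 100 = 15.2845064 TRY

15.285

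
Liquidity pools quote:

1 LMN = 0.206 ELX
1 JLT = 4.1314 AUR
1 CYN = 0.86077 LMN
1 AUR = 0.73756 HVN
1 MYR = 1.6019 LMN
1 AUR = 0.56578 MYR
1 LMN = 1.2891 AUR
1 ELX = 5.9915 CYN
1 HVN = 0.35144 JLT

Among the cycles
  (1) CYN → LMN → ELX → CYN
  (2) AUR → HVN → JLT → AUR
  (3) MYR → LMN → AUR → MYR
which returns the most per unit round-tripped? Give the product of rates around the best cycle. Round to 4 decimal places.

1.1683

(1) 0.86077 × 0.206 × 5.9915 = 1.06240
(2) 0.73756 × 0.35144 × 4.1314 = 1.07089
(3) 1.6019 × 1.2891 × 0.56578 = 1.16834
Highest is cycle (3) at 1.1683 (>1, arbitrage).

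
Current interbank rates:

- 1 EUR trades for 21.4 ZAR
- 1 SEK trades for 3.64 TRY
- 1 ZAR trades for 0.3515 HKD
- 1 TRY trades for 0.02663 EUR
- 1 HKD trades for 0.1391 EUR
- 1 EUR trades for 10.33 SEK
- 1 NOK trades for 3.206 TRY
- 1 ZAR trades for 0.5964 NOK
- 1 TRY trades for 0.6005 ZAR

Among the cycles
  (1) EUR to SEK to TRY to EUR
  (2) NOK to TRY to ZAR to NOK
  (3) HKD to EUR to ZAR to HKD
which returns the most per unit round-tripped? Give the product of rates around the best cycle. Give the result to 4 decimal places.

1.1482

(1) 10.33 × 3.64 × 0.02663 = 1.00132
(2) 3.206 × 0.6005 × 0.5964 = 1.14819
(3) 0.1391 × 21.4 × 0.3515 = 1.04632
Highest is cycle (2) at 1.1482 (>1, arbitrage).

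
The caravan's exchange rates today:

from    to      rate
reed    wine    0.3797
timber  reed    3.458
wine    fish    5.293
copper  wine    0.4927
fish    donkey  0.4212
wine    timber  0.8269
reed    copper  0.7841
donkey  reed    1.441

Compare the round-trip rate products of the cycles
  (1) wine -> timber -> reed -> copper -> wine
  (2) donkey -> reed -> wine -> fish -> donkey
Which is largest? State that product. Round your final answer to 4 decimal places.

(1) 0.8269 × 3.458 × 0.7841 × 0.4927 = 1.10467
(2) 1.441 × 0.3797 × 5.293 × 0.4212 = 1.21982
Highest is cycle (2) at 1.2198 (>1, arbitrage).

1.2198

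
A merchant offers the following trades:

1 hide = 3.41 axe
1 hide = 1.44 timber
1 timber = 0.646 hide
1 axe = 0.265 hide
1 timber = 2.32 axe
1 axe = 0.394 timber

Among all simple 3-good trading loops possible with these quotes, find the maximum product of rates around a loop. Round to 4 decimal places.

0.8853

timber→axe→hide→timber: 2.32 × 0.265 × 1.44 = 0.88531
timber→hide→axe→timber: 0.646 × 3.41 × 0.394 = 0.86793
Maximum is timber→axe→hide→timber at 0.8853; no arbitrage — every cycle loses value.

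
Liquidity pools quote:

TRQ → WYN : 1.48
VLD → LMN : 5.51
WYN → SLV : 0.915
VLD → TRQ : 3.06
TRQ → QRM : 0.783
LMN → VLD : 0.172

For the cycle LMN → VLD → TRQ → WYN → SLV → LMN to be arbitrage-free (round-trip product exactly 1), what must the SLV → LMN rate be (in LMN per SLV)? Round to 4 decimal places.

1.4030

Known legs of the cycle: 0.172 × 3.06 × 1.48 × 0.915 = 0.712742544
For no arbitrage the full-cycle product must be 1, so the missing rate is 1 / 0.712742544 ≈ 1.403031.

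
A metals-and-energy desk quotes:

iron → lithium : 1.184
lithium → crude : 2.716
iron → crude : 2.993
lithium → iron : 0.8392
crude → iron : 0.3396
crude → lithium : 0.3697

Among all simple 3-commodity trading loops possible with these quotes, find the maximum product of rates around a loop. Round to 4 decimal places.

1.0921

iron→lithium→crude→iron: 1.184 × 2.716 × 0.3396 = 1.09207
iron→crude→lithium→iron: 2.993 × 0.3697 × 0.8392 = 0.92858
Maximum is iron→lithium→crude→iron at 1.0921; arbitrage exists.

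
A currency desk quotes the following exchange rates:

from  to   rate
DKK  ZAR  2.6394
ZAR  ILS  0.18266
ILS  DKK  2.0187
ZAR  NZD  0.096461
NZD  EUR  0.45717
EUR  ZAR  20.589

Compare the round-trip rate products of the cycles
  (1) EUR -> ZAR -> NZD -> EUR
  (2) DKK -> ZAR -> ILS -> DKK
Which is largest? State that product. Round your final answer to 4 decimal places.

(1) 20.589 × 0.096461 × 0.45717 = 0.90796
(2) 2.6394 × 0.18266 × 2.0187 = 0.97324
Highest is cycle (2) at 0.9732 (≤1, no arbitrage).

0.9732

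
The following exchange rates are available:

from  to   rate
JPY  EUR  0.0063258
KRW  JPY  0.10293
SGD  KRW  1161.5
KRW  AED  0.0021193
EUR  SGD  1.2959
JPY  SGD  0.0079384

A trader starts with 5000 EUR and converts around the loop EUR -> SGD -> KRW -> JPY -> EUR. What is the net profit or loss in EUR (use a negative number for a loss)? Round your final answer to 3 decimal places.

5000 EUR × 1.2959 = 6479.5 SGD
6479.5 SGD × 1161.5 = 7525939.25 KRW
7525939.25 KRW × 0.10293 = 774644.9270025 JPY
774644.9270025 JPY × 0.0063258 = 4900.2488792324145 EUR
Net change: 4900.2488792324145 − 5000 = -99.7511207675855 EUR

-99.751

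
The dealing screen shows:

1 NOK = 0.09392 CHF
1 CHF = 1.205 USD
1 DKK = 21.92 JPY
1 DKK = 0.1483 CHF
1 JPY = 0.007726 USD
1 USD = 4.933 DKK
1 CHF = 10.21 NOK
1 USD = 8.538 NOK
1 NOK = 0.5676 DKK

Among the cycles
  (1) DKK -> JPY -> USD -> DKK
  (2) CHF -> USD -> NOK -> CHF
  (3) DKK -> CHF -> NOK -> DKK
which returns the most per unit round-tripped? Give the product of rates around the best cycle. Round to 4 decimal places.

0.9663

(1) 21.92 × 0.007726 × 4.933 = 0.83542
(2) 1.205 × 8.538 × 0.09392 = 0.96628
(3) 0.1483 × 10.21 × 0.5676 = 0.85943
Highest is cycle (2) at 0.9663 (≤1, no arbitrage).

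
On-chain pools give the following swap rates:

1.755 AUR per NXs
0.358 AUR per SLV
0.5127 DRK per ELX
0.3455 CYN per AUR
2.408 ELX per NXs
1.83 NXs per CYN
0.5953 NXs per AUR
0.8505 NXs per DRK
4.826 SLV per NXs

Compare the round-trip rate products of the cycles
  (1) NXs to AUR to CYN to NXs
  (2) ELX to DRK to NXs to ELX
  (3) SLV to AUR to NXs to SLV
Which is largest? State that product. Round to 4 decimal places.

(1) 1.755 × 0.3455 × 1.83 = 1.10963
(2) 0.5127 × 0.8505 × 2.408 = 1.05001
(3) 0.358 × 0.5953 × 4.826 = 1.02850
Highest is cycle (1) at 1.1096 (>1, arbitrage).

1.1096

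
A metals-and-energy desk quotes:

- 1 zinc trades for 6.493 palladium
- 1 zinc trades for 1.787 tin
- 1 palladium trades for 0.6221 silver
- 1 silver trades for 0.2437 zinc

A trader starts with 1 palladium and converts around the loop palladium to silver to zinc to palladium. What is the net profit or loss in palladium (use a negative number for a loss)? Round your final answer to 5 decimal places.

-0.01562

1 palladium × 0.6221 = 0.6221 silver
0.6221 silver × 0.2437 = 0.15160577 zinc
0.15160577 zinc × 6.493 = 0.98437626461 palladium
Net change: 0.98437626461 − 1 = -0.01562373539 palladium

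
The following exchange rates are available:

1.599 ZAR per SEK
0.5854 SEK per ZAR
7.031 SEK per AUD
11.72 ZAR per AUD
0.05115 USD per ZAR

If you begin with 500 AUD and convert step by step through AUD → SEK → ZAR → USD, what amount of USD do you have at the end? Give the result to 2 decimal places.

287.53

500 AUD × 7.031 = 3515.5 SEK
3515.5 SEK × 1.599 = 5621.2845 ZAR
5621.2845 ZAR × 0.05115 = 287.528702175 USD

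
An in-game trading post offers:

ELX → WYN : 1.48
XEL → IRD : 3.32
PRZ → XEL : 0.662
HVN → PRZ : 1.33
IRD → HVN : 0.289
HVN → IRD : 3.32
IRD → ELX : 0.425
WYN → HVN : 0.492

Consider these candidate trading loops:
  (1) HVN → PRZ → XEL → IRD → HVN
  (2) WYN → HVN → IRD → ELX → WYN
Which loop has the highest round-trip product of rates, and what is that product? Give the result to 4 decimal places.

(1) 1.33 × 0.662 × 3.32 × 0.289 = 0.84478
(2) 0.492 × 3.32 × 0.425 × 1.48 = 1.02743
Highest is cycle (2) at 1.0274 (>1, arbitrage).

1.0274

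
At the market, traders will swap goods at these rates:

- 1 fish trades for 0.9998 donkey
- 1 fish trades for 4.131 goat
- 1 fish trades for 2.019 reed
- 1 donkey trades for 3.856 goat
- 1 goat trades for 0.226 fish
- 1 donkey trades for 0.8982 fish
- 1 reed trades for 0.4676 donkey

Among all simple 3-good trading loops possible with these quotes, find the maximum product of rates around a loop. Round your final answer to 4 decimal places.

fish→donkey→goat→fish: 0.9998 × 3.856 × 0.226 = 0.87128
fish→reed→donkey→fish: 2.019 × 0.4676 × 0.8982 = 0.84798
Maximum is fish→donkey→goat→fish at 0.8713; no arbitrage — every cycle loses value.

0.8713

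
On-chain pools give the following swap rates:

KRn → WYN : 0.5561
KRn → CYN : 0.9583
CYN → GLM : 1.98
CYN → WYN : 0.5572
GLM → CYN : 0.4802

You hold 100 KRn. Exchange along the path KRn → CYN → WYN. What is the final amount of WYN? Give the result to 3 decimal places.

53.396

100 KRn × 0.9583 = 95.83 CYN
95.83 CYN × 0.5572 = 53.396476 WYN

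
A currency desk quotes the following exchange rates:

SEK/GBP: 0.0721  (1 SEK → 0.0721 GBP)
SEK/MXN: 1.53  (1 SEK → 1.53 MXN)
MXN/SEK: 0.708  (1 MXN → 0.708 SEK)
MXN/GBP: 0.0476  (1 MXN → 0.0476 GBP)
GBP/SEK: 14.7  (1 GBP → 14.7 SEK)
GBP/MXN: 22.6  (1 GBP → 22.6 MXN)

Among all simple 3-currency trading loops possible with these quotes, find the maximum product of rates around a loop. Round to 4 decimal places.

1.1537

GBP→MXN→SEK→GBP: 22.6 × 0.708 × 0.0721 = 1.15366
GBP→SEK→MXN→GBP: 14.7 × 1.53 × 0.0476 = 1.07057
Maximum is GBP→MXN→SEK→GBP at 1.1537; arbitrage exists.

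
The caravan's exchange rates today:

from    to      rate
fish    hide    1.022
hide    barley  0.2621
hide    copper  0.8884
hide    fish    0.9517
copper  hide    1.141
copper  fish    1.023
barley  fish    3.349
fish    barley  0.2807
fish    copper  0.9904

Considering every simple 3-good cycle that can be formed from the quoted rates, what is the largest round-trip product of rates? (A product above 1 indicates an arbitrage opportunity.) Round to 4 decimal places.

fish→copper→hide→fish: 0.9904 × 1.141 × 0.9517 = 1.07547
fish→hide→copper→fish: 1.022 × 0.8884 × 1.023 = 0.92883
barley→fish→hide→barley: 3.349 × 1.022 × 0.2621 = 0.89708
Maximum is fish→copper→hide→fish at 1.0755; arbitrage exists.

1.0755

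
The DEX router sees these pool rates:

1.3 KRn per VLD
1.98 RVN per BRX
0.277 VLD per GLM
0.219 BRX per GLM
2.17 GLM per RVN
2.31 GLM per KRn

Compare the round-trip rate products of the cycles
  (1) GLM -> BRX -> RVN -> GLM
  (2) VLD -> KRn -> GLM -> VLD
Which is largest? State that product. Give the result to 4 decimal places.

(1) 0.219 × 1.98 × 2.17 = 0.94096
(2) 1.3 × 2.31 × 0.277 = 0.83183
Highest is cycle (1) at 0.9410 (≤1, no arbitrage).

0.9410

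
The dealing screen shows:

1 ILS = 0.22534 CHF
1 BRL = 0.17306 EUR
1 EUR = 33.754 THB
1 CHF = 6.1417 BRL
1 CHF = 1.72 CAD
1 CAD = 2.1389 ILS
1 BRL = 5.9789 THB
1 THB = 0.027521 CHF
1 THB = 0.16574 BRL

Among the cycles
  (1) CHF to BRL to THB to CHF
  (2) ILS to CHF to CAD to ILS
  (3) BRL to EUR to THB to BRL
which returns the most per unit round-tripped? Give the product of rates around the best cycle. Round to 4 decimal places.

1.0106

(1) 6.1417 × 5.9789 × 0.027521 = 1.01059
(2) 0.22534 × 1.72 × 2.1389 = 0.82901
(3) 0.17306 × 33.754 × 0.16574 = 0.96816
Highest is cycle (1) at 1.0106 (>1, arbitrage).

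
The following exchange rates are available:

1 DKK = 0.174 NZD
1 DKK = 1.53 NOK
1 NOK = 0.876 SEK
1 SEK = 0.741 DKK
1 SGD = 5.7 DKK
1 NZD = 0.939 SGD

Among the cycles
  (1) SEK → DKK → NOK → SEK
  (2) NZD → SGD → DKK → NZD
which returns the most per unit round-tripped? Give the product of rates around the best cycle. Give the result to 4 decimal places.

0.9931

(1) 0.741 × 1.53 × 0.876 = 0.99315
(2) 0.939 × 5.7 × 0.174 = 0.93130
Highest is cycle (1) at 0.9931 (≤1, no arbitrage).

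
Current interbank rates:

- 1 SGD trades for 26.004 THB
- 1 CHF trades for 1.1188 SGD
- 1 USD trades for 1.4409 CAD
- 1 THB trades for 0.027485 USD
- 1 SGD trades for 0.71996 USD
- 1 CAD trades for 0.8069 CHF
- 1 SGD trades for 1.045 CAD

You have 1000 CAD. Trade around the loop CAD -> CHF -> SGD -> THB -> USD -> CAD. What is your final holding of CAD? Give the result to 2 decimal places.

929.70

1000 CAD × 0.8069 = 806.9 CHF
806.9 CHF × 1.1188 = 902.75972 SGD
902.75972 SGD × 26.004 = 23475.36375888 THB
23475.36375888 THB × 0.027485 = 645.2203729128168 USD
645.2203729128168 USD × 1.4409 = 929.69803533007772712 CAD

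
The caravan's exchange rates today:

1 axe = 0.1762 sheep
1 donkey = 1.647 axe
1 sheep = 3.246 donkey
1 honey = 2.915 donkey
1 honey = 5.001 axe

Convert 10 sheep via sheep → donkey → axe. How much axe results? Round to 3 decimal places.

53.462

10 sheep × 3.246 = 32.46 donkey
32.46 donkey × 1.647 = 53.46162 axe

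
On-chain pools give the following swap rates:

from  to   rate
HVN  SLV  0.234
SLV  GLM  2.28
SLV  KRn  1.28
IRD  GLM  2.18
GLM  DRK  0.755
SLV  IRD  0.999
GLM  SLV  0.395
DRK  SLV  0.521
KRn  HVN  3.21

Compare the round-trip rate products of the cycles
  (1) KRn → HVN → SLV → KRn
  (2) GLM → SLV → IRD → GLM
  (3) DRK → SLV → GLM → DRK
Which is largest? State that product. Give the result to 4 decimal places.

0.9615

(1) 3.21 × 0.234 × 1.28 = 0.96146
(2) 0.395 × 0.999 × 2.18 = 0.86024
(3) 0.521 × 2.28 × 0.755 = 0.89685
Highest is cycle (1) at 0.9615 (≤1, no arbitrage).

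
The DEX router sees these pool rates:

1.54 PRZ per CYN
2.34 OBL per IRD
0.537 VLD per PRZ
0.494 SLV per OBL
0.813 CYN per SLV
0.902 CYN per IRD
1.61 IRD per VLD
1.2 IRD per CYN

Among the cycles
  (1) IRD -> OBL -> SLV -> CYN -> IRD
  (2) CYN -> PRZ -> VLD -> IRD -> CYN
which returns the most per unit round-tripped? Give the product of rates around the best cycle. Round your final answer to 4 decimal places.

1.2010

(1) 2.34 × 0.494 × 0.813 × 1.2 = 1.12775
(2) 1.54 × 0.537 × 1.61 × 0.902 = 1.20096
Highest is cycle (2) at 1.2010 (>1, arbitrage).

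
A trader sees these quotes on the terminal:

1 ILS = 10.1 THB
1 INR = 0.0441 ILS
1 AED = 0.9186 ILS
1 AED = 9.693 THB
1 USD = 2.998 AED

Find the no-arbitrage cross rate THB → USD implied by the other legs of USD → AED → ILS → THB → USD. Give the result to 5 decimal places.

Known legs of the cycle: 2.998 × 0.9186 × 10.1 = 27.81502428
For no arbitrage the full-cycle product must be 1, so the missing rate is 1 / 27.81502428 ≈ 0.0359518.

0.03595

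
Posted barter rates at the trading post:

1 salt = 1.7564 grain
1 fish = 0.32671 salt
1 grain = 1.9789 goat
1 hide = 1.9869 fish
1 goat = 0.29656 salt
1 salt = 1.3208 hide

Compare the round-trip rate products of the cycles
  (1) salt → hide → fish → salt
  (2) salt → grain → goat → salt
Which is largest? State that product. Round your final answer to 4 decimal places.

(1) 1.3208 × 1.9869 × 0.32671 = 0.85738
(2) 1.7564 × 1.9789 × 0.29656 = 1.03077
Highest is cycle (2) at 1.0308 (>1, arbitrage).

1.0308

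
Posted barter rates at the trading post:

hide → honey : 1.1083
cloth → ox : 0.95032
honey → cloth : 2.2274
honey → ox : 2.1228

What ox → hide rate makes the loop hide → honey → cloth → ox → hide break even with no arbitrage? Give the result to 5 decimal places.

0.42626

Known legs of the cycle: 1.1083 × 2.2274 × 0.95032 = 2.3459860097744
For no arbitrage the full-cycle product must be 1, so the missing rate is 1 / 2.3459860097744 ≈ 0.4262600.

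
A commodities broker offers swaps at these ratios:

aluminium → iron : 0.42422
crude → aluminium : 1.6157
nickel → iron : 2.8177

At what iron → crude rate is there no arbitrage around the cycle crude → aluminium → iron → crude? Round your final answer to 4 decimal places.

1.4590

Known legs of the cycle: 1.6157 × 0.42422 = 0.685412254
For no arbitrage the full-cycle product must be 1, so the missing rate is 1 / 0.685412254 ≈ 1.458976.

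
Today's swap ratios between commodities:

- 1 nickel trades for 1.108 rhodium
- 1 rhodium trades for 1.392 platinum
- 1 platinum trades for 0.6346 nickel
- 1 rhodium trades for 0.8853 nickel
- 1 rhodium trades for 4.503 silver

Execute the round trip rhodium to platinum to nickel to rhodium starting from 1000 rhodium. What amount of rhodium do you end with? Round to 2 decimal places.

978.77

1000 rhodium × 1.392 = 1392 platinum
1392 platinum × 0.6346 = 883.3632 nickel
883.3632 nickel × 1.108 = 978.7664256 rhodium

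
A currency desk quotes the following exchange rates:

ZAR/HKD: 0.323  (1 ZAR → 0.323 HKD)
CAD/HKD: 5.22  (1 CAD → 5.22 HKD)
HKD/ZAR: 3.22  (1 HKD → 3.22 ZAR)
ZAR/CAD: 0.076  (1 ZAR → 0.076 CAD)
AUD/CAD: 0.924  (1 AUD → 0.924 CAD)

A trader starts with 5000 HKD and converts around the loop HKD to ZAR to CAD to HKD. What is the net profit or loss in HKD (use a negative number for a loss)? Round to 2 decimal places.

5000 HKD × 3.22 = 16100 ZAR
16100 ZAR × 0.076 = 1223.6 CAD
1223.6 CAD × 5.22 = 6387.192 HKD
Net change: 6387.192 − 5000 = 1387.192 HKD

1387.19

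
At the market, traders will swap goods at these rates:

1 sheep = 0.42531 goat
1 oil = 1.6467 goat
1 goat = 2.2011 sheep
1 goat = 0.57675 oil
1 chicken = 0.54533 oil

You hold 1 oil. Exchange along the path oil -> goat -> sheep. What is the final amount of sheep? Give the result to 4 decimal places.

3.6246

1 oil × 1.6467 = 1.6467 goat
1.6467 goat × 2.2011 = 3.62455137 sheep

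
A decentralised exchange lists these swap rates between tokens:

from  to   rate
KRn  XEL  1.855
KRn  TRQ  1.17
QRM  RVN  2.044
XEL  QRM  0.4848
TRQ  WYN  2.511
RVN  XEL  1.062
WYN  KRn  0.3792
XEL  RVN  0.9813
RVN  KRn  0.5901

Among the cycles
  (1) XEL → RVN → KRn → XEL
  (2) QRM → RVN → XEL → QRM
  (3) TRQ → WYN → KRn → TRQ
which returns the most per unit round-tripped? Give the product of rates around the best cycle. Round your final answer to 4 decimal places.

1.1140

(1) 0.9813 × 0.5901 × 1.855 = 1.07417
(2) 2.044 × 1.062 × 0.4848 = 1.05237
(3) 2.511 × 0.3792 × 1.17 = 1.11404
Highest is cycle (3) at 1.1140 (>1, arbitrage).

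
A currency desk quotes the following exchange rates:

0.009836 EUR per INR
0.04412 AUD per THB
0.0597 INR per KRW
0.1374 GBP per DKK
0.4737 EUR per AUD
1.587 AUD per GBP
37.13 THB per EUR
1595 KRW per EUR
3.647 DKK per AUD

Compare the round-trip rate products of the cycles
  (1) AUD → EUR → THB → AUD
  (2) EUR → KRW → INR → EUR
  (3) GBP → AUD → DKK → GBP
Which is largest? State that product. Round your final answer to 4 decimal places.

(1) 0.4737 × 37.13 × 0.04412 = 0.77600
(2) 1595 × 0.0597 × 0.009836 = 0.93660
(3) 1.587 × 3.647 × 0.1374 = 0.79524
Highest is cycle (2) at 0.9366 (≤1, no arbitrage).

0.9366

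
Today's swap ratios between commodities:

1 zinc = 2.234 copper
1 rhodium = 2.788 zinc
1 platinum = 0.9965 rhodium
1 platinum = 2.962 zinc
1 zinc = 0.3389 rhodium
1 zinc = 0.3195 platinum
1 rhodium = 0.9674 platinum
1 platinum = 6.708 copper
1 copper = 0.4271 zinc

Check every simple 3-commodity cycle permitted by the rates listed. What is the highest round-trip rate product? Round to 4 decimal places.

0.9711

rhodium→platinum→zinc→rhodium: 0.9674 × 2.962 × 0.3389 = 0.97110
copper→zinc→platinum→copper: 0.4271 × 0.3195 × 6.708 = 0.91536
rhodium→zinc→platinum→rhodium: 2.788 × 0.3195 × 0.9965 = 0.88765
Maximum is rhodium→platinum→zinc→rhodium at 0.9711; no arbitrage — every cycle loses value.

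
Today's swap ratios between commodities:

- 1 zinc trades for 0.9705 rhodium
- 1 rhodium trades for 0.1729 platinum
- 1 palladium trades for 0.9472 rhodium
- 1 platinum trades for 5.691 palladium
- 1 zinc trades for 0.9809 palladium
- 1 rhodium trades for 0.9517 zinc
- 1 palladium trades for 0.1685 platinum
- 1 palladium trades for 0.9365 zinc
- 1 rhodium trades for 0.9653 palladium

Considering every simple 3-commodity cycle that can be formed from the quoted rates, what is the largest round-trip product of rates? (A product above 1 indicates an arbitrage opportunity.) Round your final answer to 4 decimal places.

palladium→rhodium→platinum→palladium: 0.9472 × 0.1729 × 5.691 = 0.93202
palladium→rhodium→zinc→palladium: 0.9472 × 0.9517 × 0.9809 = 0.88423
palladium→zinc→rhodium→palladium: 0.9365 × 0.9705 × 0.9653 = 0.87734
Maximum is palladium→rhodium→platinum→palladium at 0.9320; no arbitrage — every cycle loses value.

0.9320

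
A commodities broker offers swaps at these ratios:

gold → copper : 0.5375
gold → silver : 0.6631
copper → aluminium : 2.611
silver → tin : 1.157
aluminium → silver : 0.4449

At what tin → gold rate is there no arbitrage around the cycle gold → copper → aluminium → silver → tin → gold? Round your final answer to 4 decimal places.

1.3843

Known legs of the cycle: 0.5375 × 2.611 × 0.4449 × 1.157 = 0.72240560198625
For no arbitrage the full-cycle product must be 1, so the missing rate is 1 / 0.72240560198625 ≈ 1.384264.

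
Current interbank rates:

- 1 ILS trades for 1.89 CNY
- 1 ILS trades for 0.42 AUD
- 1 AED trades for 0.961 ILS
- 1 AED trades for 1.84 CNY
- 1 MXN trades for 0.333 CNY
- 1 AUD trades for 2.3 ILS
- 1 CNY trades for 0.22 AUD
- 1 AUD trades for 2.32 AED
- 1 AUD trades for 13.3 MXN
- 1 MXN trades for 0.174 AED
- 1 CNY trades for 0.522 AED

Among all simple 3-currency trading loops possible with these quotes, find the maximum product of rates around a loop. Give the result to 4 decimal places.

0.9744

CNY→AUD→MXN→CNY: 0.22 × 13.3 × 0.333 = 0.97436
CNY→AUD→ILS→CNY: 0.22 × 2.3 × 1.89 = 0.95634
CNY→AED→ILS→CNY: 0.522 × 0.961 × 1.89 = 0.94810
CNY→AUD→AED→CNY: 0.22 × 2.32 × 1.84 = 0.93914
ILS→AUD→AED→ILS: 0.42 × 2.32 × 0.961 = 0.93640
Maximum is CNY→AUD→MXN→CNY at 0.9744; no arbitrage — every cycle loses value.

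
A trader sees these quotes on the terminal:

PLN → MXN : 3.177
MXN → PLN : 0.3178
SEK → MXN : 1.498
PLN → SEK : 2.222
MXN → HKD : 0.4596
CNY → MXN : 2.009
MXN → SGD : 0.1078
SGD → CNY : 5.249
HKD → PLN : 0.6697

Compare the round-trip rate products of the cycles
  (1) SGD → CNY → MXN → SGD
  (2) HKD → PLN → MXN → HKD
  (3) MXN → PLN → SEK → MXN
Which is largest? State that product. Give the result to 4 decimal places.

(1) 5.249 × 2.009 × 0.1078 = 1.13678
(2) 0.6697 × 3.177 × 0.4596 = 0.97786
(3) 0.3178 × 2.222 × 1.498 = 1.05782
Highest is cycle (1) at 1.1368 (>1, arbitrage).

1.1368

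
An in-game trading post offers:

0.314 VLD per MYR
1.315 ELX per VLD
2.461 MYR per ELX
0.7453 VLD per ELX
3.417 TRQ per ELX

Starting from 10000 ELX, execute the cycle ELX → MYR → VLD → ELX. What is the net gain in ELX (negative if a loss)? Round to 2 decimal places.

10000 ELX × 2.461 = 24610 MYR
24610 MYR × 0.314 = 7727.54 VLD
7727.54 VLD × 1.315 = 10161.7151 ELX
Net change: 10161.7151 − 10000 = 161.7151 ELX

161.72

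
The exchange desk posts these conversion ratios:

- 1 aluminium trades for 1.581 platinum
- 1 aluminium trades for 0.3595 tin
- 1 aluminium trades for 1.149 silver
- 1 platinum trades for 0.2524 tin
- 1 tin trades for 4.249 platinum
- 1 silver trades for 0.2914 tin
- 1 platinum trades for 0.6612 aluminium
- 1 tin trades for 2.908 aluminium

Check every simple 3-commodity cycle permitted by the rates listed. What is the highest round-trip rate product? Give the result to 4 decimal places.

1.1604

platinum→tin→aluminium→platinum: 0.2524 × 2.908 × 1.581 = 1.16042
platinum→aluminium→tin→platinum: 0.6612 × 0.3595 × 4.249 = 1.00999
silver→tin→aluminium→silver: 0.2914 × 2.908 × 1.149 = 0.97365
Maximum is platinum→tin→aluminium→platinum at 1.1604; arbitrage exists.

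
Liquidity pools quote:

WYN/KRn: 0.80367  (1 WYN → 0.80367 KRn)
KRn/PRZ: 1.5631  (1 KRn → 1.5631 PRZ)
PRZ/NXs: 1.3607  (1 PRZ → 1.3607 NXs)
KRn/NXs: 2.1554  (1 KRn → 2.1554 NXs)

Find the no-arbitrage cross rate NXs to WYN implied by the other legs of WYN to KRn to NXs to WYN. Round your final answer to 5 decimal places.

0.57729

Known legs of the cycle: 0.80367 × 2.1554 = 1.732230318
For no arbitrage the full-cycle product must be 1, so the missing rate is 1 / 1.732230318 ≈ 0.5772904.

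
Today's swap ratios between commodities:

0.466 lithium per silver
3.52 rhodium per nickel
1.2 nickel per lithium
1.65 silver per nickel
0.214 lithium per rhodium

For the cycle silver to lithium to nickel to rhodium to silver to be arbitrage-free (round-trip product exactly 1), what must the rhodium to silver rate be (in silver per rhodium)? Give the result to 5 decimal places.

Known legs of the cycle: 0.466 × 1.2 × 3.52 = 1.968384
For no arbitrage the full-cycle product must be 1, so the missing rate is 1 / 1.968384 ≈ 0.5080310.

0.50803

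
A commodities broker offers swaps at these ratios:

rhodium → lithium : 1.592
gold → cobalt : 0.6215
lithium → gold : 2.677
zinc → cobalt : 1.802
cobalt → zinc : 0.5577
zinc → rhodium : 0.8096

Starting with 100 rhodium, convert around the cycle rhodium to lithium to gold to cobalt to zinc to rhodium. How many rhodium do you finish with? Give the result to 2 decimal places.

119.59

100 rhodium × 1.592 = 159.2 lithium
159.2 lithium × 2.677 = 426.1784 gold
426.1784 gold × 0.6215 = 264.8698756 cobalt
264.8698756 cobalt × 0.5577 = 147.71792962212 zinc
147.71792962212 zinc × 0.8096 = 119.592435822068352 rhodium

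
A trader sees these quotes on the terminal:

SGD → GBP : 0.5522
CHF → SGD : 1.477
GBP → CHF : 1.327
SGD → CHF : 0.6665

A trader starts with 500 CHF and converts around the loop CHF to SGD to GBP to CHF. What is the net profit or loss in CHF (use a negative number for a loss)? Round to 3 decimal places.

41.150

500 CHF × 1.477 = 738.5 SGD
738.5 SGD × 0.5522 = 407.7997 GBP
407.7997 GBP × 1.327 = 541.1502019 CHF
Net change: 541.1502019 − 500 = 41.1502019 CHF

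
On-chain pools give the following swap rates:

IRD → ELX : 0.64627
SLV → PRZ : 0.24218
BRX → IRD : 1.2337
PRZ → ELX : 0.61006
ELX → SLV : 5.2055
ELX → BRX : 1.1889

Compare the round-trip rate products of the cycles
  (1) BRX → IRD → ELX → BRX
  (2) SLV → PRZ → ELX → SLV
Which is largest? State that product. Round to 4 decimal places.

0.9479

(1) 1.2337 × 0.64627 × 1.1889 = 0.94791
(2) 0.24218 × 0.61006 × 5.2055 = 0.76908
Highest is cycle (1) at 0.9479 (≤1, no arbitrage).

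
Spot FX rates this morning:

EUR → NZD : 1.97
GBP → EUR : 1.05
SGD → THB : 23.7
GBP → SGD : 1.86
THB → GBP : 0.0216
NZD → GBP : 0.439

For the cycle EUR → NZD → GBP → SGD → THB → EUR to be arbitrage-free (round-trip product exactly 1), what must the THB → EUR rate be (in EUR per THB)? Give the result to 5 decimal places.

0.02623

Known legs of the cycle: 1.97 × 0.439 × 1.86 × 23.7 = 38.12343606
For no arbitrage the full-cycle product must be 1, so the missing rate is 1 / 38.12343606 ≈ 0.0262306.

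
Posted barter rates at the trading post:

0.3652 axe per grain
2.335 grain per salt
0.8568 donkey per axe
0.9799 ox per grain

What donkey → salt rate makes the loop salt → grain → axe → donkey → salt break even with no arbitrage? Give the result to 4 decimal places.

Known legs of the cycle: 2.335 × 0.3652 × 0.8568 = 0.7306293456
For no arbitrage the full-cycle product must be 1, so the missing rate is 1 / 0.7306293456 ≈ 1.368683.

1.3687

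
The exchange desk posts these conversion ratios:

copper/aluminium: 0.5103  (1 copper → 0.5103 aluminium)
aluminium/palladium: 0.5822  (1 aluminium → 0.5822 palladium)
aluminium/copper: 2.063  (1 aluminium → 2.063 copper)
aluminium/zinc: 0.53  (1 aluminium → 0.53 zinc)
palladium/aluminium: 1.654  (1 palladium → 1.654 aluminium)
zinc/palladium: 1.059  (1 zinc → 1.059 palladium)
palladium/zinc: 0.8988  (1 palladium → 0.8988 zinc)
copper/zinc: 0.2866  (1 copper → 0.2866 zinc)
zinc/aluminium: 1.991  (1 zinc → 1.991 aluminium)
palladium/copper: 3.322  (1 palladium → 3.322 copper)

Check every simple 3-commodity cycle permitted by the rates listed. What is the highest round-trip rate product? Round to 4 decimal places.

zinc→aluminium→copper→zinc: 1.991 × 2.063 × 0.2866 = 1.17719
palladium→zinc→aluminium→palladium: 0.8988 × 1.991 × 0.5822 = 1.04185
palladium→copper→zinc→palladium: 3.322 × 0.2866 × 1.059 = 1.00826
palladium→copper→aluminium→palladium: 3.322 × 0.5103 × 0.5822 = 0.98696
palladium→aluminium→zinc→palladium: 1.654 × 0.53 × 1.059 = 0.92834
Maximum is zinc→aluminium→copper→zinc at 1.1772; arbitrage exists.

1.1772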